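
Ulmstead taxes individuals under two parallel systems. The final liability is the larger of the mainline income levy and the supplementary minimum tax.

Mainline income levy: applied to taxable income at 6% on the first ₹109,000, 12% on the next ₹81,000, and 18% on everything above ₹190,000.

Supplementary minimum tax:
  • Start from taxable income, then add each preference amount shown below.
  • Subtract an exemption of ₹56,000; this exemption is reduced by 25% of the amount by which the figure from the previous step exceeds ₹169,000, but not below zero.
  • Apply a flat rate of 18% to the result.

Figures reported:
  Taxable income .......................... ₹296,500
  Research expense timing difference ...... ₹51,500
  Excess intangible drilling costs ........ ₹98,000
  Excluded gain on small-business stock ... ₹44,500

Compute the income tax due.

Mainline income levy:
  ₹109,000 × 6% = ₹6,540
  ₹81,000 × 12% = ₹9,720
  ₹106,500 × 18% = ₹19,170
  → ₹35,430

Supplementary minimum tax:
  Adjusted income: ₹296,500 + ₹51,500 + ₹98,000 + ₹44,500 = ₹490,500
  Exemption: 25% × (₹490,500 − ₹169,000) = ₹80,375 ≥ ₹56,000, so the exemption is fully phased out
  Base: ₹490,500 − ₹0 = ₹490,500
  ₹490,500 × 18% = ₹88,290

₹88,290 > ₹35,430, so the supplementary minimum tax is the binding amount.

₹88,290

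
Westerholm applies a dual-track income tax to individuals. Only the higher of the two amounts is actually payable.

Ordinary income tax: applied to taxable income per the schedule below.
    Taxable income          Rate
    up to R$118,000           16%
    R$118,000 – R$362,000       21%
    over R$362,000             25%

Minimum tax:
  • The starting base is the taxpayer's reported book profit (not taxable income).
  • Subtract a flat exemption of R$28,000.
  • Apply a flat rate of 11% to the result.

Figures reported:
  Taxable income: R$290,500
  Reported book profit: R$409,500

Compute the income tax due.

R$55,105

Ordinary income tax:
  R$118,000 × 16% = R$18,880
  R$172,500 × 21% = R$36,225
  → R$55,105

Minimum tax:
  Base (reported book profit): R$409,500
  Less exemption R$28,000 → base R$381,500
  R$381,500 × 11% = R$41,965

R$55,105 > R$41,965, so the ordinary income tax governs.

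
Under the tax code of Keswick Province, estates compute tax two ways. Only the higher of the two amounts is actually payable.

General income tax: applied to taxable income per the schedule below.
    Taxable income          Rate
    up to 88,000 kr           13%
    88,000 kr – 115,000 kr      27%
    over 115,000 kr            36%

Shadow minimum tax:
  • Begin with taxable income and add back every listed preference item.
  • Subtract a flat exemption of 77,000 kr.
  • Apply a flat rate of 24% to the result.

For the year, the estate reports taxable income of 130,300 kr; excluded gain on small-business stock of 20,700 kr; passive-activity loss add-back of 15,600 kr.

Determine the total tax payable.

Shadow minimum tax:
  Adjusted income: 130,300 kr + 20,700 kr + 15,600 kr = 166,600 kr
  Less exemption 77,000 kr → base 89,600 kr
  89,600 kr × 24% = 21,504 kr

General income tax:
  88,000 kr × 13% = 11,440 kr
  27,000 kr × 27% = 7,290 kr
  15,300 kr × 36% = 5,508 kr
  → 24,238 kr

24,238 kr > 21,504 kr, so the general income tax governs.

24,238 kr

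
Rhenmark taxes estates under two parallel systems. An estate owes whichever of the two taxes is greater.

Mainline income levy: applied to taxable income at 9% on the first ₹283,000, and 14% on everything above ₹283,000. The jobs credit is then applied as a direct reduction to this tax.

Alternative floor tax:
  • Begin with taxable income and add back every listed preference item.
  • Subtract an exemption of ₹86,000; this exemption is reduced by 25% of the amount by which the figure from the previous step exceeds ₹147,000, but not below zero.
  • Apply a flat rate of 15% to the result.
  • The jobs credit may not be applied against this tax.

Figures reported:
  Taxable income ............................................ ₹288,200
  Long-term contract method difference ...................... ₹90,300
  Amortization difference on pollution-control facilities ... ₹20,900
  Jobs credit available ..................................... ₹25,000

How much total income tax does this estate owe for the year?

Mainline income levy:
  ₹283,000 × 9% = ₹25,470
  ₹5,200 × 14% = ₹728
  → ₹26,198
  Less jobs credit ₹25,000 → ₹1,198

Alternative floor tax:
  Adjusted income: ₹288,200 + ₹90,300 + ₹20,900 = ₹399,400
  Exemption: ₹86,000 − 25% × (₹399,400 − ₹147,000) = ₹86,000 − ₹63,100 = ₹22,900
  Base: ₹399,400 − ₹22,900 = ₹376,500
  ₹376,500 × 15% = ₹56,475

₹56,475 > ₹1,198, so the alternative floor tax is the binding amount.

₹56,475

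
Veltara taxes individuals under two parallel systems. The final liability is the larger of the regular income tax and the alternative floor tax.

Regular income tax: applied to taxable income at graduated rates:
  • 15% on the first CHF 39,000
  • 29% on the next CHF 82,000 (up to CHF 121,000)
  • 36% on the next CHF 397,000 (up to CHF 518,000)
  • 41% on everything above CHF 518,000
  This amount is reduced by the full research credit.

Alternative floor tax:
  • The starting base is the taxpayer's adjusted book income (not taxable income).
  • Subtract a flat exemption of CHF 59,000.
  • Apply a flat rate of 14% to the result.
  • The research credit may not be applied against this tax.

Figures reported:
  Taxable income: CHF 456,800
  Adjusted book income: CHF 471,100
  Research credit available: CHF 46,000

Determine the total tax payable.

Alternative floor tax:
  Base (adjusted book income): CHF 471,100
  Less exemption CHF 59,000 → base CHF 412,100
  CHF 412,100 × 14% = CHF 57,694

Regular income tax:
  CHF 39,000 × 15% = CHF 5,850
  CHF 82,000 × 29% = CHF 23,780
  CHF 335,800 × 36% = CHF 120,888
  → CHF 150,518
  Less research credit CHF 46,000 → CHF 104,518

CHF 104,518 > CHF 57,694, so the regular income tax governs.

CHF 104,518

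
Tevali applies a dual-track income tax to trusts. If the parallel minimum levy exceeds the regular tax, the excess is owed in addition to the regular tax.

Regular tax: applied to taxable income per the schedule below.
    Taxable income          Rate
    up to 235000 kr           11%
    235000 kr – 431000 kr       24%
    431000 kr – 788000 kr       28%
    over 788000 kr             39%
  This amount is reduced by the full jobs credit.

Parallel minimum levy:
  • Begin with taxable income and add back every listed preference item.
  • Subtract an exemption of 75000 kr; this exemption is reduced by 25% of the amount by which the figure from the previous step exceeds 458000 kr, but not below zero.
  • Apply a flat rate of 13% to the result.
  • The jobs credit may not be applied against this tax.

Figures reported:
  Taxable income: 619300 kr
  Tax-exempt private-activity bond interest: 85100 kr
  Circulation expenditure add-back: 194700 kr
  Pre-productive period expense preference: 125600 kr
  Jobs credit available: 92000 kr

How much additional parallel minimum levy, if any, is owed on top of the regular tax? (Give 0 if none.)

Regular tax:
  235000 kr × 11% = 25850 kr
  196000 kr × 24% = 47040 kr
  188300 kr × 28% = 52724 kr
  → 125614 kr
  Less jobs credit 92000 kr → 33614 kr

Parallel minimum levy:
  Adjusted income: 619300 kr + 85100 kr + 194700 kr + 125600 kr = 1024700 kr
  Exemption: 25% × (1024700 kr − 458000 kr) = 141675 kr ≥ 75000 kr, so the exemption is fully phased out
  Base: 1024700 kr − 0 kr = 1024700 kr
  1024700 kr × 13% = 133211 kr

Excess of parallel minimum levy over regular tax: 133211 kr − 33614 kr = 99597 kr.

99597 kr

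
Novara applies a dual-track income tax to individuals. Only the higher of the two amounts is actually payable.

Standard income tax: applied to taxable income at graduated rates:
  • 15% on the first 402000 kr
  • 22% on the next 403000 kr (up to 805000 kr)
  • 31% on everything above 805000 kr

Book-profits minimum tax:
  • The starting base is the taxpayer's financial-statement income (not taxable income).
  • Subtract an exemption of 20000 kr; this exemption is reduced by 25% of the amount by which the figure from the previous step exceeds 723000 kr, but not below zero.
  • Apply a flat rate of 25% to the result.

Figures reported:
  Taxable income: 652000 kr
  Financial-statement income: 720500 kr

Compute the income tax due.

175125 kr

Book-profits minimum tax:
  Base (financial-statement income): 720500 kr
  Exemption: 720500 kr ≤ 723000 kr, so full 20000 kr applies
  Base: 720500 kr − 20000 kr = 700500 kr
  700500 kr × 25% = 175125 kr

Standard income tax:
  402000 kr × 15% = 60300 kr
  250000 kr × 22% = 55000 kr
  → 115300 kr

175125 kr > 115300 kr, so the book-profits minimum tax is the binding amount.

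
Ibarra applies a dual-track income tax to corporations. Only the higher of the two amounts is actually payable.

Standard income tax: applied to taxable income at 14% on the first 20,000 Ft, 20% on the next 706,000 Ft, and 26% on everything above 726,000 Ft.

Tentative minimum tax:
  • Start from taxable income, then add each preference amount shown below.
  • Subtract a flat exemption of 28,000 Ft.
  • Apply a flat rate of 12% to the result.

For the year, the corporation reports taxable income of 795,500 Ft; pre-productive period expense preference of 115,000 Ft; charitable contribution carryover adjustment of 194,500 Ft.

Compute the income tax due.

Standard income tax:
  20,000 Ft × 14% = 2,800 Ft
  706,000 Ft × 20% = 141,200 Ft
  69,500 Ft × 26% = 18,070 Ft
  → 162,070 Ft

Tentative minimum tax:
  Adjusted income: 795,500 Ft + 115,000 Ft + 194,500 Ft = 1,105,000 Ft
  Less exemption 28,000 Ft → base 1,077,000 Ft
  1,077,000 Ft × 12% = 129,240 Ft

162,070 Ft > 129,240 Ft, so the standard income tax governs.

162,070 Ft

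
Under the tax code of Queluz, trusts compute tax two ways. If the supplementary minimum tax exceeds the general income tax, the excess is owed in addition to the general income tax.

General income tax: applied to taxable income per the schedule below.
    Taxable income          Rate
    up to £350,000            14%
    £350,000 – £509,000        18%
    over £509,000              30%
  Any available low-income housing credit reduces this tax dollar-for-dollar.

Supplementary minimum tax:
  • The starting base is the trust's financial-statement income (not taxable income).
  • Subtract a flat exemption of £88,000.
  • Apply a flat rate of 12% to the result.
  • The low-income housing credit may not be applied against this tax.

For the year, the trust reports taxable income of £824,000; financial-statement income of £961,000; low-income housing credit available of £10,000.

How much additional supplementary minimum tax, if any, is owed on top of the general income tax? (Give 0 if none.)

£0

General income tax:
  £350,000 × 14% = £49,000
  £159,000 × 18% = £28,620
  £315,000 × 30% = £94,500
  → £172,120
  Less low-income housing credit £10,000 → £162,120

Supplementary minimum tax:
  Base (financial-statement income): £961,000
  Less exemption £88,000 → base £873,000
  £873,000 × 12% = £104,760

£104,760 ≤ £162,120, so no add-on is due.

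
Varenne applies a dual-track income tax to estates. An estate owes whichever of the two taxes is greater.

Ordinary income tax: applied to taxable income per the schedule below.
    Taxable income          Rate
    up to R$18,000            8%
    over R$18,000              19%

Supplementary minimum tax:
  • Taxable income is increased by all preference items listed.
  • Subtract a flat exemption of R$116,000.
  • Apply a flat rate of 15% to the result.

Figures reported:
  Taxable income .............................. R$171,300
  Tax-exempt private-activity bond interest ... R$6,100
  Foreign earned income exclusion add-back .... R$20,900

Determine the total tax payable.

R$30,567

Ordinary income tax:
  R$18,000 × 8% = R$1,440
  R$153,300 × 19% = R$29,127
  → R$30,567

Supplementary minimum tax:
  Adjusted income: R$171,300 + R$6,100 + R$20,900 = R$198,300
  Less exemption R$116,000 → base R$82,300
  R$82,300 × 15% = R$12,345

R$30,567 > R$12,345, so the ordinary income tax governs.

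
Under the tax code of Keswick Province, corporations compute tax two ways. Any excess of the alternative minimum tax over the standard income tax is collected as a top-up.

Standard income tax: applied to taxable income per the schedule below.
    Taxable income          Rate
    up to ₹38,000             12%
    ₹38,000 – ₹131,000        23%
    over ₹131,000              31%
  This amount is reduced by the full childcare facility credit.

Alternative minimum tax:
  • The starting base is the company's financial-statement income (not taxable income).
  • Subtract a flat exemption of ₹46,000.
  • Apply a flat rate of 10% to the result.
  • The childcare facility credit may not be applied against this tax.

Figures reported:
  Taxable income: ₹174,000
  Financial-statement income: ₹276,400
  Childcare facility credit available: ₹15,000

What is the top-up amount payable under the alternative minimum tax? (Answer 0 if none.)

Alternative minimum tax:
  Base (financial-statement income): ₹276,400
  Less exemption ₹46,000 → base ₹230,400
  ₹230,400 × 10% = ₹23,040

Standard income tax:
  ₹38,000 × 12% = ₹4,560
  ₹93,000 × 23% = ₹21,390
  ₹43,000 × 31% = ₹13,330
  → ₹39,280
  Less childcare facility credit ₹15,000 → ₹24,280

₹23,040 ≤ ₹24,280, so no add-on is due.

₹0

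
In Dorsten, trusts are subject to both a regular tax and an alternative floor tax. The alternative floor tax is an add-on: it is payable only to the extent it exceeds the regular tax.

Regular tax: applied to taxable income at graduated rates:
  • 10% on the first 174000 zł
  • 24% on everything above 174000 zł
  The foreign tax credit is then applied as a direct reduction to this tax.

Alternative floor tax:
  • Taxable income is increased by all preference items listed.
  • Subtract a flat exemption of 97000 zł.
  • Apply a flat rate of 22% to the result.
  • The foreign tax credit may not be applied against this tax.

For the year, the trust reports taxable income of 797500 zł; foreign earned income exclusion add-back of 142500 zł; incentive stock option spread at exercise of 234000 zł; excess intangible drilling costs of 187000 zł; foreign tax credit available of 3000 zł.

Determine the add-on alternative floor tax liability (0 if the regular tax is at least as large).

114040 zł

Alternative floor tax:
  Adjusted income: 797500 zł + 142500 zł + 234000 zł + 187000 zł = 1361000 zł
  Less exemption 97000 zł → base 1264000 zł
  1264000 zł × 22% = 278080 zł

Regular tax:
  174000 zł × 10% = 17400 zł
  623500 zł × 24% = 149640 zł
  → 167040 zł
  Less foreign tax credit 3000 zł → 164040 zł

Excess of alternative floor tax over regular tax: 278080 zł − 164040 zł = 114040 zł.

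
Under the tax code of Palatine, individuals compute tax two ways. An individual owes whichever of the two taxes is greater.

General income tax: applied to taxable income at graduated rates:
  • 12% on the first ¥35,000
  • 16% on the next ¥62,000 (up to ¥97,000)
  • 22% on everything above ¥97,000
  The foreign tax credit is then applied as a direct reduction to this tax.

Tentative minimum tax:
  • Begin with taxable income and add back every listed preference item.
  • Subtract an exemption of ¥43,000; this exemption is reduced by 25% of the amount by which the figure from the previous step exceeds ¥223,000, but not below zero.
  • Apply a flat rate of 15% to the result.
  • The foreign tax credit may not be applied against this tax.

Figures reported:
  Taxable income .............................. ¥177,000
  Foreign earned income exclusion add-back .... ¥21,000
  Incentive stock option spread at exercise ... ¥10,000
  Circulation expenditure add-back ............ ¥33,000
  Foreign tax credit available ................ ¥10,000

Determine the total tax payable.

¥30,375

Tentative minimum tax:
  Adjusted income: ¥177,000 + ¥21,000 + ¥10,000 + ¥33,000 = ¥241,000
  Exemption: ¥43,000 − 25% × (¥241,000 − ¥223,000) = ¥43,000 − ¥4,500 = ¥38,500
  Base: ¥241,000 − ¥38,500 = ¥202,500
  ¥202,500 × 15% = ¥30,375

General income tax:
  ¥35,000 × 12% = ¥4,200
  ¥62,000 × 16% = ¥9,920
  ¥80,000 × 22% = ¥17,600
  → ¥31,720
  Less foreign tax credit ¥10,000 → ¥21,720

¥30,375 > ¥21,720, so the tentative minimum tax is the binding amount.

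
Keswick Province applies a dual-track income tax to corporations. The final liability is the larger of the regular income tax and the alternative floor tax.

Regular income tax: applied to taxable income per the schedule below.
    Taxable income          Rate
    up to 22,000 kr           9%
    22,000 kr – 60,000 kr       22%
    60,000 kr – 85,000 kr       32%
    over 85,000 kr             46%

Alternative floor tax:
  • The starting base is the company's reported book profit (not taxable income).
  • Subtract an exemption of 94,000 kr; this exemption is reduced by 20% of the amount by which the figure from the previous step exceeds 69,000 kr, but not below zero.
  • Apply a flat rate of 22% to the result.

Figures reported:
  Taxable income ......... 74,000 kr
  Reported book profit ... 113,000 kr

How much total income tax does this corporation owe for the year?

Alternative floor tax:
  Base (reported book profit): 113,000 kr
  Exemption: 94,000 kr − 20% × (113,000 kr − 69,000 kr) = 94,000 kr − 8,800 kr = 85,200 kr
  Base: 113,000 kr − 85,200 kr = 27,800 kr
  27,800 kr × 22% = 6,116 kr

Regular income tax:
  22,000 kr × 9% = 1,980 kr
  38,000 kr × 22% = 8,360 kr
  14,000 kr × 32% = 4,480 kr
  → 14,820 kr

14,820 kr > 6,116 kr, so the regular income tax governs.

14,820 kr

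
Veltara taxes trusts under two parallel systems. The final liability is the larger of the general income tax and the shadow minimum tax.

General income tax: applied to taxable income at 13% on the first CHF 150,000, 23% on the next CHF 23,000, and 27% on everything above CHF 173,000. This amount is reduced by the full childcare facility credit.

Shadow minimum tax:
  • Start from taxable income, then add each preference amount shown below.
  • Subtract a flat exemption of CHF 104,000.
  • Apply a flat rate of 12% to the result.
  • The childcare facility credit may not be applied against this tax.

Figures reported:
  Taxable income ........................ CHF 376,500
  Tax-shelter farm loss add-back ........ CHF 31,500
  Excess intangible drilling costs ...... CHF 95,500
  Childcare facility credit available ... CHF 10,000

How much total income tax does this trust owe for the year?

General income tax:
  CHF 150,000 × 13% = CHF 19,500
  CHF 23,000 × 23% = CHF 5,290
  CHF 203,500 × 27% = CHF 54,945
  → CHF 79,735
  Less childcare facility credit CHF 10,000 → CHF 69,735

Shadow minimum tax:
  Adjusted income: CHF 376,500 + CHF 31,500 + CHF 95,500 = CHF 503,500
  Less exemption CHF 104,000 → base CHF 399,500
  CHF 399,500 × 12% = CHF 47,940

CHF 69,735 > CHF 47,940, so the general income tax governs.

CHF 69,735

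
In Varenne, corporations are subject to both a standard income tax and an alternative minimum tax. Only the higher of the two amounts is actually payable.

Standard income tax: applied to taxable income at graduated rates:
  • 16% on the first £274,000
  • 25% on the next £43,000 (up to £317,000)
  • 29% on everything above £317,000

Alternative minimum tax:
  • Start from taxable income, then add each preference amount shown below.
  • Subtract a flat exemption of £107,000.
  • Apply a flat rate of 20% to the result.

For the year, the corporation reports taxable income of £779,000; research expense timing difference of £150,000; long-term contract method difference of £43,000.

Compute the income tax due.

Standard income tax:
  £274,000 × 16% = £43,840
  £43,000 × 25% = £10,750
  £462,000 × 29% = £133,980
  → £188,570

Alternative minimum tax:
  Adjusted income: £779,000 + £150,000 + £43,000 = £972,000
  Less exemption £107,000 → base £865,000
  £865,000 × 20% = £173,000

£188,570 > £173,000, so the standard income tax governs.

£188,570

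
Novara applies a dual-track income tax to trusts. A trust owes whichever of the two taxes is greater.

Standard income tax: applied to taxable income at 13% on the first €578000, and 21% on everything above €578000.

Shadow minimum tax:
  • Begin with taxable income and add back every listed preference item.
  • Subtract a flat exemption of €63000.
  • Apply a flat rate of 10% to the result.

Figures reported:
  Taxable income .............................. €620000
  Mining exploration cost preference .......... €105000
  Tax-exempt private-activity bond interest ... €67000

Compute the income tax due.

€83960

Shadow minimum tax:
  Adjusted income: €620000 + €105000 + €67000 = €792000
  Less exemption €63000 → base €729000
  €729000 × 10% = €72900

Standard income tax:
  €578000 × 13% = €75140
  €42000 × 21% = €8820
  → €83960

€83960 > €72900, so the standard income tax governs.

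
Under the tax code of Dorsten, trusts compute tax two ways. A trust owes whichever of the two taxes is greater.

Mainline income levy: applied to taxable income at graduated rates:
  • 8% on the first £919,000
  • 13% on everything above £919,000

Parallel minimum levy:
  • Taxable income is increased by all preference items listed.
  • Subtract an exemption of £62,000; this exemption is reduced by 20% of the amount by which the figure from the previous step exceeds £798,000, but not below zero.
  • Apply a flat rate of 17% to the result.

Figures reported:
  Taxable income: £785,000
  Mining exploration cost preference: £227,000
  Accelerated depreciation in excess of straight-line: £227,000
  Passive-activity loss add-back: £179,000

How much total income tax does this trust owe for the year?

£241,060

Mainline income levy:
  £785,000 × 8% = £62,800

Parallel minimum levy:
  Adjusted income: £785,000 + £227,000 + £227,000 + £179,000 = £1,418,000
  Exemption: 20% × (£1,418,000 − £798,000) = £124,000 ≥ £62,000, so the exemption is fully phased out
  Base: £1,418,000 − £0 = £1,418,000
  £1,418,000 × 17% = £241,060

£241,060 > £62,800, so the parallel minimum levy is the binding amount.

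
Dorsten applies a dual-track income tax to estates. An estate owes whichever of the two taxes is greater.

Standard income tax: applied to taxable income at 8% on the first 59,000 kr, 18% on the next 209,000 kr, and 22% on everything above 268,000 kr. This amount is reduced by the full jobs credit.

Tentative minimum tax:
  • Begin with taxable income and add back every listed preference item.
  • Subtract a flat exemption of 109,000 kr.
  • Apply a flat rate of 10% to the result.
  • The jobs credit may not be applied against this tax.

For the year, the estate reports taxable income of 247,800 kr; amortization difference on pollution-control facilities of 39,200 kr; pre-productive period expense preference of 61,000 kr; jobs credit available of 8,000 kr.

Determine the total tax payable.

Tentative minimum tax:
  Adjusted income: 247,800 kr + 39,200 kr + 61,000 kr = 348,000 kr
  Less exemption 109,000 kr → base 239,000 kr
  239,000 kr × 10% = 23,900 kr

Standard income tax:
  59,000 kr × 8% = 4,720 kr
  188,800 kr × 18% = 33,984 kr
  → 38,704 kr
  Less jobs credit 8,000 kr → 30,704 kr

30,704 kr > 23,900 kr, so the standard income tax governs.

30,704 kr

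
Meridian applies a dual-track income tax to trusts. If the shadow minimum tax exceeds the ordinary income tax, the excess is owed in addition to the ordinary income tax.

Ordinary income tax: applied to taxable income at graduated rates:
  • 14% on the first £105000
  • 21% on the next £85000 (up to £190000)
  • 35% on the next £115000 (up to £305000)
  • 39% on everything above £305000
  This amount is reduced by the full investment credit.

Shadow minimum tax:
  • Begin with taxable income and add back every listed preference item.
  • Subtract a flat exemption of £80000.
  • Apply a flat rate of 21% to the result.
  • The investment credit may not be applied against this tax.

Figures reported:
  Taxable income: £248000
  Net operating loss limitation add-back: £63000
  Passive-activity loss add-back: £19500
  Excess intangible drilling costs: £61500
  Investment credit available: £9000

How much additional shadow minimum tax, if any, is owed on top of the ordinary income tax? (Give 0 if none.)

Shadow minimum tax:
  Adjusted income: £248000 + £63000 + £19500 + £61500 = £392000
  Less exemption £80000 → base £312000
  £312000 × 21% = £65520

Ordinary income tax:
  £105000 × 14% = £14700
  £85000 × 21% = £17850
  £58000 × 35% = £20300
  → £52850
  Less investment credit £9000 → £43850

Excess of shadow minimum tax over ordinary income tax: £65520 − £43850 = £21670.

£21670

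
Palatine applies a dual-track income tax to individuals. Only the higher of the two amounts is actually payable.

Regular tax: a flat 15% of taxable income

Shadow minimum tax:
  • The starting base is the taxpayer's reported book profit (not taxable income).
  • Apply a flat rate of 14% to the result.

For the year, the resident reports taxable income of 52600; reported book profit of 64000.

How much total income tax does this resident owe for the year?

Regular tax:
  52600 × 15% = 7890

Shadow minimum tax:
  Base (reported book profit): 64000
  64000 × 14% = 8960

8960 > 7890, so the shadow minimum tax is the binding amount.

8960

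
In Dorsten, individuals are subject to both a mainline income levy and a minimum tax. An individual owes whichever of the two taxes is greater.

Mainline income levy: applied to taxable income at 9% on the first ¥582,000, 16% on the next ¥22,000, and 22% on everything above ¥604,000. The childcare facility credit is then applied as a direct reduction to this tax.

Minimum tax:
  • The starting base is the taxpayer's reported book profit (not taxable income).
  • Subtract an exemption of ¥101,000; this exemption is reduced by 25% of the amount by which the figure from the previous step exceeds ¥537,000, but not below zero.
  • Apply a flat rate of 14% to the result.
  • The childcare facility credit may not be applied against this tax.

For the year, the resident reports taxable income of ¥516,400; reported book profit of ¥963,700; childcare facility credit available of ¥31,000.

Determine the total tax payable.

Minimum tax:
  Base (reported book profit): ¥963,700
  Exemption: 25% × (¥963,700 − ¥537,000) = ¥106,675 ≥ ¥101,000, so the exemption is fully phased out
  Base: ¥963,700 − ¥0 = ¥963,700
  ¥963,700 × 14% = ¥134,918

Mainline income levy:
  ¥516,400 × 9% = ¥46,476
  Less childcare facility credit ¥31,000 → ¥15,476

¥134,918 > ¥15,476, so the minimum tax is the binding amount.

¥134,918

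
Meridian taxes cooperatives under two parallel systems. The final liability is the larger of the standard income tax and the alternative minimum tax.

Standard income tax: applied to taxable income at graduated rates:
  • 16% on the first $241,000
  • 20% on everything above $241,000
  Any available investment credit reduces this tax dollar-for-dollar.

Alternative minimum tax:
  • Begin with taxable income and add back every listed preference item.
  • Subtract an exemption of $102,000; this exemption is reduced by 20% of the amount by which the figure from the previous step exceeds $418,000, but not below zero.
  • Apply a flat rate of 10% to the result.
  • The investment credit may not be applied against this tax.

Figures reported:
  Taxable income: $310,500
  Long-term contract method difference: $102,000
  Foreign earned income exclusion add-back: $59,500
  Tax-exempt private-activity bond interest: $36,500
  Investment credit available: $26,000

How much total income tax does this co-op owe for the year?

$42,460

Alternative minimum tax:
  Adjusted income: $310,500 + $102,000 + $59,500 + $36,500 = $508,500
  Exemption: $102,000 − 20% × ($508,500 − $418,000) = $102,000 − $18,100 = $83,900
  Base: $508,500 − $83,900 = $424,600
  $424,600 × 10% = $42,460

Standard income tax:
  $241,000 × 16% = $38,560
  $69,500 × 20% = $13,900
  → $52,460
  Less investment credit $26,000 → $26,460

$42,460 > $26,460, so the alternative minimum tax is the binding amount.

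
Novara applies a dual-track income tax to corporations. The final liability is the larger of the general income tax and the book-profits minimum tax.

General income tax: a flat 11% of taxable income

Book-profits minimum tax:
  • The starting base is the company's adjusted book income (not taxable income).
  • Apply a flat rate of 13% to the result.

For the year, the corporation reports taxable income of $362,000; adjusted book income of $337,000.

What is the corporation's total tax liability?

$43,810

General income tax:
  $362,000 × 11% = $39,820

Book-profits minimum tax:
  Base (adjusted book income): $337,000
  $337,000 × 13% = $43,810

$43,810 > $39,820, so the book-profits minimum tax is the binding amount.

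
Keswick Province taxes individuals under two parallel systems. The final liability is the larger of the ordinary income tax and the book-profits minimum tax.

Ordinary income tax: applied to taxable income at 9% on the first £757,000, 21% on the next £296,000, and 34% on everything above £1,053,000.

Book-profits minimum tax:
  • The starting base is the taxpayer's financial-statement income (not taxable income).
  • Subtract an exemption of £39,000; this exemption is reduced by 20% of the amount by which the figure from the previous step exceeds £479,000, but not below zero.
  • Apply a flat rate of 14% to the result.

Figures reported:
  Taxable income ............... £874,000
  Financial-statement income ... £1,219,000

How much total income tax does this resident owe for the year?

£170,660

Book-profits minimum tax:
  Base (financial-statement income): £1,219,000
  Exemption: 20% × (£1,219,000 − £479,000) = £148,000 ≥ £39,000, so the exemption is fully phased out
  Base: £1,219,000 − £0 = £1,219,000
  £1,219,000 × 14% = £170,660

Ordinary income tax:
  £757,000 × 9% = £68,130
  £117,000 × 21% = £24,570
  → £92,700

£170,660 > £92,700, so the book-profits minimum tax is the binding amount.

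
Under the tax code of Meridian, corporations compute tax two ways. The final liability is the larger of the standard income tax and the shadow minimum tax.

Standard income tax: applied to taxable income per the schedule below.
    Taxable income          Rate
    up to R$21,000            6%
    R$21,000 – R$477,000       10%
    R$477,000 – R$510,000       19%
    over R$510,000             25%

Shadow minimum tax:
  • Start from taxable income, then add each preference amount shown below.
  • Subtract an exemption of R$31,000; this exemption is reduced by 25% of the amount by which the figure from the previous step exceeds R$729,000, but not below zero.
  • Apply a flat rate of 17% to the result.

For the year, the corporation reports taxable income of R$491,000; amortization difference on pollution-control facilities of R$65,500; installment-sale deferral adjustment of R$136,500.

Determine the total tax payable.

R$112,540

Shadow minimum tax:
  Adjusted income: R$491,000 + R$65,500 + R$136,500 = R$693,000
  Exemption: R$693,000 ≤ R$729,000, so full R$31,000 applies
  Base: R$693,000 − R$31,000 = R$662,000
  R$662,000 × 17% = R$112,540

Standard income tax:
  R$21,000 × 6% = R$1,260
  R$456,000 × 10% = R$45,600
  R$14,000 × 19% = R$2,660
  → R$49,520

R$112,540 > R$49,520, so the shadow minimum tax is the binding amount.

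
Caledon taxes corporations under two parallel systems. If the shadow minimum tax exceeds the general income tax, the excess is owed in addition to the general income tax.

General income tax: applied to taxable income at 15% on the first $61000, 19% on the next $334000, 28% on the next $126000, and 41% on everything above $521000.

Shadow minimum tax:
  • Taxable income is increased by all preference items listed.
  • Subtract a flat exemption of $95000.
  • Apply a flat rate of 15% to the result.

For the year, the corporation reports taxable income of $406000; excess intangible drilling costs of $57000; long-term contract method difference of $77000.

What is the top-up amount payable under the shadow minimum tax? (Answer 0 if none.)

$0

General income tax:
  $61000 × 15% = $9150
  $334000 × 19% = $63460
  $11000 × 28% = $3080
  → $75690

Shadow minimum tax:
  Adjusted income: $406000 + $57000 + $77000 = $540000
  Less exemption $95000 → base $445000
  $445000 × 15% = $66750

$66750 ≤ $75690, so no add-on is due.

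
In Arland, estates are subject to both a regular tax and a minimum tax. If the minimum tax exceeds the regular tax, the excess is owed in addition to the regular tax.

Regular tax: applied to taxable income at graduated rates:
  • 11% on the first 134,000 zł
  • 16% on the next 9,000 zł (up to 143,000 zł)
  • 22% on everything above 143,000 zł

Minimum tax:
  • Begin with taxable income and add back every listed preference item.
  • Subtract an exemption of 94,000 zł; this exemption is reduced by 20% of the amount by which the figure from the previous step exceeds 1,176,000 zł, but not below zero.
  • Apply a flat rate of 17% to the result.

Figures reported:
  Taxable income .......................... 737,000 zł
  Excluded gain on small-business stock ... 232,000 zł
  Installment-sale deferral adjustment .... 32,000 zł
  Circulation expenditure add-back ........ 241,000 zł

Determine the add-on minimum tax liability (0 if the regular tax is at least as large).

Regular tax:
  134,000 zł × 11% = 14,740 zł
  9,000 zł × 16% = 1,440 zł
  594,000 zł × 22% = 130,680 zł
  → 146,860 zł

Minimum tax:
  Adjusted income: 737,000 zł + 232,000 zł + 32,000 zł + 241,000 zł = 1,242,000 zł
  Exemption: 94,000 zł − 20% × (1,242,000 zł − 1,176,000 zł) = 94,000 zł − 13,200 zł = 80,800 zł
  Base: 1,242,000 zł − 80,800 zł = 1,161,200 zł
  1,161,200 zł × 17% = 197,404 zł

Excess of minimum tax over regular tax: 197,404 zł − 146,860 zł = 50,544 zł.

50,544 zł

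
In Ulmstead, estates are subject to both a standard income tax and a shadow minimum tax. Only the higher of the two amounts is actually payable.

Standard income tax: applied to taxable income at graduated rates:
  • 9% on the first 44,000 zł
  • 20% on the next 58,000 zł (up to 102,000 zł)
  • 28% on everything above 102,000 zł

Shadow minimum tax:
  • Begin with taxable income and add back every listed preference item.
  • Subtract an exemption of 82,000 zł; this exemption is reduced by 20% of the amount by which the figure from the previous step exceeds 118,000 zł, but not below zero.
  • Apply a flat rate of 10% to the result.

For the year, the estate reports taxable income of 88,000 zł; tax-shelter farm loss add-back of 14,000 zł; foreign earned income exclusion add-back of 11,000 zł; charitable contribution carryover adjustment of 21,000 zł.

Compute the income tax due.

12,760 zł

Shadow minimum tax:
  Adjusted income: 88,000 zł + 14,000 zł + 11,000 zł + 21,000 zł = 134,000 zł
  Exemption: 82,000 zł − 20% × (134,000 zł − 118,000 zł) = 82,000 zł − 3,200 zł = 78,800 zł
  Base: 134,000 zł − 78,800 zł = 55,200 zł
  55,200 zł × 10% = 5,520 zł

Standard income tax:
  44,000 zł × 9% = 3,960 zł
  44,000 zł × 20% = 8,800 zł
  → 12,760 zł

12,760 zł > 5,520 zł, so the standard income tax governs.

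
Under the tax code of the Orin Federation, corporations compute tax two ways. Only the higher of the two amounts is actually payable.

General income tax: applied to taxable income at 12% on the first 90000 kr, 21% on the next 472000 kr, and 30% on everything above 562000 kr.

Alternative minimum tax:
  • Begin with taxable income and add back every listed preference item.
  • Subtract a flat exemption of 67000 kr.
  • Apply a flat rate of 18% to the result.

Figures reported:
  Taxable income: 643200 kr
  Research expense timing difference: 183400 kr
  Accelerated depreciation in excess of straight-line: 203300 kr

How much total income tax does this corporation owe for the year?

173322 kr

General income tax:
  90000 kr × 12% = 10800 kr
  472000 kr × 21% = 99120 kr
  81200 kr × 30% = 24360 kr
  → 134280 kr

Alternative minimum tax:
  Adjusted income: 643200 kr + 183400 kr + 203300 kr = 1029900 kr
  Less exemption 67000 kr → base 962900 kr
  962900 kr × 18% = 173322 kr

173322 kr > 134280 kr, so the alternative minimum tax is the binding amount.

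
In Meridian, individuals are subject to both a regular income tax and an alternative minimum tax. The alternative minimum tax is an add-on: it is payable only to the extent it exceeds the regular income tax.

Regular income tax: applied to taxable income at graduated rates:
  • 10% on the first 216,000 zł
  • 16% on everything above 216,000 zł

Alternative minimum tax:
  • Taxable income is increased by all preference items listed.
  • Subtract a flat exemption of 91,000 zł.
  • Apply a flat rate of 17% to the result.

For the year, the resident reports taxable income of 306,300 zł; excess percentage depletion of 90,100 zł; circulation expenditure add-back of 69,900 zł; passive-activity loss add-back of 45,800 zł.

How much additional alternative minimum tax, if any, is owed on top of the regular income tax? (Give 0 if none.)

Alternative minimum tax:
  Adjusted income: 306,300 zł + 90,100 zł + 69,900 zł + 45,800 zł = 512,100 zł
  Less exemption 91,000 zł → base 421,100 zł
  421,100 zł × 17% = 71,587 zł

Regular income tax:
  216,000 zł × 10% = 21,600 zł
  90,300 zł × 16% = 14,448 zł
  → 36,048 zł

Excess of alternative minimum tax over regular income tax: 71,587 zł − 36,048 zł = 35,539 zł.

35,539 zł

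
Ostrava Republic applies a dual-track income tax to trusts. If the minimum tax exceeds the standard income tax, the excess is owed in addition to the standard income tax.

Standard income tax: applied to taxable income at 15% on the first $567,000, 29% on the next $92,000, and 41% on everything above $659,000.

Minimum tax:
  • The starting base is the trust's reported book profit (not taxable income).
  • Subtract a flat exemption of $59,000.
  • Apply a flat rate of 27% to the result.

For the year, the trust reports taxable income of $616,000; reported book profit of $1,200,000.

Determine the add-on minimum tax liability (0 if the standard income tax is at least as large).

$208,810

Standard income tax:
  $567,000 × 15% = $85,050
  $49,000 × 29% = $14,210
  → $99,260

Minimum tax:
  Base (reported book profit): $1,200,000
  Less exemption $59,000 → base $1,141,000
  $1,141,000 × 27% = $308,070

Excess of minimum tax over standard income tax: $308,070 − $99,260 = $208,810.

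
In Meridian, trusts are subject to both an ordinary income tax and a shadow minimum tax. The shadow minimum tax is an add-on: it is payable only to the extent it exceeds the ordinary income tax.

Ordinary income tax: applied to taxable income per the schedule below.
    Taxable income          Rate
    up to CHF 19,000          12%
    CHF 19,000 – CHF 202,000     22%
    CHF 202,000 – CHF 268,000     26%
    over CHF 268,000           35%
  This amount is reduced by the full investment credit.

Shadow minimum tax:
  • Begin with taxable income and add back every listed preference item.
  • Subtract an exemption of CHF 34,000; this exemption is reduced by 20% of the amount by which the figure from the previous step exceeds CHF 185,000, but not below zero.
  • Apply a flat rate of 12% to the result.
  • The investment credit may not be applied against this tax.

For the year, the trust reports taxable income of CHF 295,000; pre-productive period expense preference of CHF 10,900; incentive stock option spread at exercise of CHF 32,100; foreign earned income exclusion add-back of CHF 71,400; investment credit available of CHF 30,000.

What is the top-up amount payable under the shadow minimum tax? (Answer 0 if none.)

Ordinary income tax:
  CHF 19,000 × 12% = CHF 2,280
  CHF 183,000 × 22% = CHF 40,260
  CHF 66,000 × 26% = CHF 17,160
  CHF 27,000 × 35% = CHF 9,450
  → CHF 69,150
  Less investment credit CHF 30,000 → CHF 39,150

Shadow minimum tax:
  Adjusted income: CHF 295,000 + CHF 10,900 + CHF 32,100 + CHF 71,400 = CHF 409,400
  Exemption: 20% × (CHF 409,400 − CHF 185,000) = CHF 44,880 ≥ CHF 34,000, so the exemption is fully phased out
  Base: CHF 409,400 − CHF 0 = CHF 409,400
  CHF 409,400 × 12% = CHF 49,128

Excess of shadow minimum tax over ordinary income tax: CHF 49,128 − CHF 39,150 = CHF 9,978.

CHF 9,978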